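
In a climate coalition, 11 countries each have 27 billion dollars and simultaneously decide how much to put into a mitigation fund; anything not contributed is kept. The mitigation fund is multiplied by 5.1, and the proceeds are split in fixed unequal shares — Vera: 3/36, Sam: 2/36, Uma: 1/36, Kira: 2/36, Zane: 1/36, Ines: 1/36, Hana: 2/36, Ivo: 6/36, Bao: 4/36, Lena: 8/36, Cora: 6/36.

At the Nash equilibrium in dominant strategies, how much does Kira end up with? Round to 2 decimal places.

34.65 billion dollars

Each unit j contributes comes back to j as 5.1 × (j's share), so j prefers to contribute only if that share exceeds 1/5.1 = 0.1961; otherwise keeping the unit dominates.
Only Lena (8/36) clears that bar, contributing 27; the remaining 10 contribute 0. Total contributed: 27.
Kira keeps 27 and receives 5.1 × 27 × 2/36 = 7.65 from the mitigation fund, for a payoff of 34.65.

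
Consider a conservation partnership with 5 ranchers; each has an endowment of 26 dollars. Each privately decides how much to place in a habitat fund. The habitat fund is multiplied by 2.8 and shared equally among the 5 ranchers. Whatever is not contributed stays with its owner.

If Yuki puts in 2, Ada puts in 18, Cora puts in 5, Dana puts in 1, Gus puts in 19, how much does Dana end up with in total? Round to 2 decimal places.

50.20 dollars

Total contributed: 2 + 18 + 5 + 1 + 19 = 45.
Each receives 2.8 × 45 / 5 = 25.20 from the habitat fund.
Dana keeps 26 − 1 = 25, so Dana's payoff is 25 + 25.20 = 50.20.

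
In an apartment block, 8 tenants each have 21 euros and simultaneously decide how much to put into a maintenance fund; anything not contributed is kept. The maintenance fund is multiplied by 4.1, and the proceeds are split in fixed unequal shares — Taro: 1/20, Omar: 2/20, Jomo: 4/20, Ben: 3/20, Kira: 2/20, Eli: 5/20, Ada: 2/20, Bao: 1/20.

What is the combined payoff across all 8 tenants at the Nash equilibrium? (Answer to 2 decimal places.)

233.10 euros

A player with share s gets back 4.1·s per unit contributed, so full contribution is dominant for anyone with s > 1/4.1 = 0.2439 and zero contribution is dominant for anyone below.
Eli alone (share 5/20) is above the threshold, contributing 21; the remaining 7 contribute 0. Total contributed: 21.
The maintenance fund pays out 4.1 × 21 = 86.10 in total (split across the unequal shares, but the aggregate is all that matters for the group sum).
The 7 free-riders keep 21 each, adding 147. Group total = 147 + 86.10 = 233.10.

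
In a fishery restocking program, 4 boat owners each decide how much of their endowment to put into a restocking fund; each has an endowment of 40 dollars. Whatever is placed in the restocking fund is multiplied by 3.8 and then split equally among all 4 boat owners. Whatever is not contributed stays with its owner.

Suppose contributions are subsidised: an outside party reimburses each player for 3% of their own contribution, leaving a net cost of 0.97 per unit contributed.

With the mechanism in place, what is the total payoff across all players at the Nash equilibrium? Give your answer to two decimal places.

The effective private return is (3.8/4) / 0.97 = 0.9794, which is still under 1, so the mechanism doesn't change anyone's dominant strategy: zero contribution.
At the Nash equilibrium no one contributes; group total payoff = 4 × 40 = 160.

160.00 dollars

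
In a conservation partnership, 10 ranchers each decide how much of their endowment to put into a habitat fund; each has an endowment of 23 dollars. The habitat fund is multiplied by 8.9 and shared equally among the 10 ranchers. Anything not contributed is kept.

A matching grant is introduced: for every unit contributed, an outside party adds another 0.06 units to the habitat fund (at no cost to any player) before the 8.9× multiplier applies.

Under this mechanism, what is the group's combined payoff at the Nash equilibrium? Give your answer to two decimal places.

The effective private return is 8.9 × 1.06 / 10 = 0.9434, which is still under 1, so the mechanism doesn't change anyone's dominant strategy: zero contribution.
At the Nash equilibrium no one contributes; group total payoff = 10 × 23 = 230.

230.00 dollars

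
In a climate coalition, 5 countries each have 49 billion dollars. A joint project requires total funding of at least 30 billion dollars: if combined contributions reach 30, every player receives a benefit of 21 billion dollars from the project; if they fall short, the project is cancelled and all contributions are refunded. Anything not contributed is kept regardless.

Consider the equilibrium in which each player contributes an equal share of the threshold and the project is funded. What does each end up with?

Equal share of the threshold: 30/5 = 6.
At this profile no one gains by cutting their contribution: any cut drops the total below 30, the project is cancelled, contributions are refunded, and the deviator ends with 49, which is less than 49 − 6 + 21 = 64. Contributing more than 6 just wastes the excess. So contributing exactly 6 is a best response.
Each player's payoff: 49 − 6 + 21 = 64.

64 billion dollars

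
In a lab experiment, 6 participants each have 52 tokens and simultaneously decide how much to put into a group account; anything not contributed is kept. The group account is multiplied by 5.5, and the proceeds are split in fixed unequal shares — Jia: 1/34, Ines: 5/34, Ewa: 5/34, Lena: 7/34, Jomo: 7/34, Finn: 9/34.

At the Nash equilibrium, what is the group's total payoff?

1014.00 tokens

Each unit j contributes comes back to j as 5.5 × (j's share), so j prefers to contribute only if that share exceeds 1/5.5 = 0.1818; otherwise keeping the unit dominates.
Lena, Jomo and Finn clear that bar, contributing 52 each; the remaining 3 contribute 0. Total contributed: 156.
The group account pays out 5.5 × 156 = 858.00 in total (split across the unequal shares, but the aggregate is all that matters for the group sum).
The 3 free-riders keep 52 each, adding 156. Group total = 156 + 858.00 = 1014.00.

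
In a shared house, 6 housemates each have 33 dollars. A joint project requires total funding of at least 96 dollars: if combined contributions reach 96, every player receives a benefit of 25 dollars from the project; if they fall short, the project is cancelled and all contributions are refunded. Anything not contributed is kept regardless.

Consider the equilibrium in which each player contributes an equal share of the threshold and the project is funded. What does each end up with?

Equal share of the threshold: 96/6 = 16.
At this profile no one gains by cutting their contribution: any cut drops the total below 96, the project is cancelled, contributions are refunded, and the deviator ends with 33, which is less than 33 − 16 + 25 = 42. Contributing more than 16 just wastes the excess. So contributing exactly 16 is a best response.
Each player's payoff: 33 − 16 + 25 = 42.

42 dollars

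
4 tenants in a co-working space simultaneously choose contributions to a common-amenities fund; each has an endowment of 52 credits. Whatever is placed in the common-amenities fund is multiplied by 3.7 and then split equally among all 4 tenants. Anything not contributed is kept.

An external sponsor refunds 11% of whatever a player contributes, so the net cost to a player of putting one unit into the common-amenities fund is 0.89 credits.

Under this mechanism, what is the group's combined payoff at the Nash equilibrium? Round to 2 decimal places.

792.48 credits

With the mechanism, a contributed unit returns (3.7/4) / 0.89 = 1.0393 per unit of net cost to the contributor — now above 1 — so contributing fully is weakly dominant for every player.
At the Nash equilibrium everyone contributes 52. Group total payoff = 4 × (52 × 0.11 + 3.7 × 52) = 792.48.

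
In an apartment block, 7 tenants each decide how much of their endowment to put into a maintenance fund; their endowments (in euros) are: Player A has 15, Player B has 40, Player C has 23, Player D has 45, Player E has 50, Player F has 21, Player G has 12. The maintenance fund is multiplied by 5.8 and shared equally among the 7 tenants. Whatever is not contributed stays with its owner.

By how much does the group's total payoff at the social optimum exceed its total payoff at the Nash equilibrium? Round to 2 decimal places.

The private return per contributed unit is 5.8/7 = 0.8286 < 1 for every player regardless of endowment, so the Nash equilibrium is zero contribution and the group total is Σ E_j = 15 + 40 + 23 + 45 + 50 + 21 + 12 = 206.
Each contributed unit returns 5.800 to the group, so the social optimum is full contribution by everyone: group total = 5.800 × 206 = 1194.80.
Efficiency loss = (5.800 − 1) × 206 = 988.80.

988.80 euros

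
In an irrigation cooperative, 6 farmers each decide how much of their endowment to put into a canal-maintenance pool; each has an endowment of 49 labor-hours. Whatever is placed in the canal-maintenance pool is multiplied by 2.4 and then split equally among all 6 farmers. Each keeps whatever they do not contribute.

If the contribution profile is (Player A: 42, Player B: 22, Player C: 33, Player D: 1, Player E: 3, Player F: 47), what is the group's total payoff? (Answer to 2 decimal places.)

501.20 labor-hours

Total contributed: 42 + 22 + 33 + 1 + 3 + 47 = 148; total kept: 6 × 49 − 148 = 146.
The canal-maintenance pool pays out 2.4 × 148 = 355.20 in aggregate.
Group total = 146 + 355.20 = 501.20.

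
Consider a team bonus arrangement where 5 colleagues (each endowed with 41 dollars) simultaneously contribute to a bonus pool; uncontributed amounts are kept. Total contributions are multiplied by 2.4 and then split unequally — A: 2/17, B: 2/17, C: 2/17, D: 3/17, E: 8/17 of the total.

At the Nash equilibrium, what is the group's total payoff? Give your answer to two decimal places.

262.40 dollars

Player j's private return per contributed unit is 2.4 × (j's share). Contributing is weakly dominant for j when that share is at least 1/2.4 = 0.4167, and contributing 0 is dominant otherwise.
The only share above 0.4167 is E's 8/17, contributing 41; the remaining 4 contribute 0. Total contributed: 41.
The bonus pool pays out 2.4 × 41 = 98.40 in total (split across the unequal shares, but the aggregate is all that matters for the group sum).
The 4 free-riders keep 41 each, adding 164. Group total = 164 + 98.40 = 262.40.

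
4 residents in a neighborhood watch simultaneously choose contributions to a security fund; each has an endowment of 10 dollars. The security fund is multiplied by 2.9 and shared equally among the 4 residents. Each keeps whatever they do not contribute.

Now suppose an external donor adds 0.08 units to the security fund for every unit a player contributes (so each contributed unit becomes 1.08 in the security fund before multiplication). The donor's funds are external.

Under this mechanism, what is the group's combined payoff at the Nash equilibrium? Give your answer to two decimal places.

With the mechanism, a contributed unit returns 2.9 × 1.08 / 4 = 0.7830 per unit of net cost — still below 1 — so contributing 0 remains dominant for every player.
At the Nash equilibrium no one contributes; group total payoff = 4 × 10 = 40.

40.00 dollars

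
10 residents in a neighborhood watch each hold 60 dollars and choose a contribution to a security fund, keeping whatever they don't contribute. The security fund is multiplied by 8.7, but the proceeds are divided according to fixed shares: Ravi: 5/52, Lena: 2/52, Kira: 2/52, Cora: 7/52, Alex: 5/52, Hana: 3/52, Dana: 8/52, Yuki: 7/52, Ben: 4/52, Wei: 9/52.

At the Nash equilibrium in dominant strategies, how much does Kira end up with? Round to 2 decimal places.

140.31 dollars

Each unit j contributes comes back to j as 8.7 × (j's share), so j prefers to contribute only if that share exceeds 1/8.7 = 0.1149; otherwise keeping the unit dominates.
Cora, Dana, Yuki and Wei clear that bar, contributing 60 each; the remaining 6 contribute 0. Total contributed: 240.
Kira keeps 60 and receives 8.7 × 240 × 2/52 = 80.31 from the security fund, for a payoff of 140.31.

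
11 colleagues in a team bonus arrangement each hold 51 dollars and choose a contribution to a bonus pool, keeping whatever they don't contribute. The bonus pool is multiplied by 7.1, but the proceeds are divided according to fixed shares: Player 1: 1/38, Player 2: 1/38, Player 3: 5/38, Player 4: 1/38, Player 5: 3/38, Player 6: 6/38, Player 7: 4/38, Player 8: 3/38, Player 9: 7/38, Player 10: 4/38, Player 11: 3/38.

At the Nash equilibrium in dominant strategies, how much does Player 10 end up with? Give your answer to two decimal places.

127.23 dollars

Player j's private return per contributed unit is 7.1 × (j's share). Contributing is weakly dominant for j when that share is at least 1/7.1 = 0.1408, and contributing 0 is dominant otherwise.
The shares above 0.1408 belong to Player 6 and Player 9, contributing 51 each; the remaining 9 contribute 0. Total contributed: 102.
Player 10 keeps 51 and receives 7.1 × 102 × 4/38 = 76.23 from the bonus pool, for a payoff of 127.23.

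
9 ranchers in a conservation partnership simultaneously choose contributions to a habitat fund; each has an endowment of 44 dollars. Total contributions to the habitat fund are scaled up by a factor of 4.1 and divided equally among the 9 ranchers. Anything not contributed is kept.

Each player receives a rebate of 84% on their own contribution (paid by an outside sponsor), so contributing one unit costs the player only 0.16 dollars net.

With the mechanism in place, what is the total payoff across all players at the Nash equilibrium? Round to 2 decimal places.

1956.24 dollars

Under the mechanism each unit contributed yields (4.1/9) / 0.16 = 2.8472 back to its contributor per unit of net cost, which exceeds 1, making full contribution the dominant choice for everyone.
At the Nash equilibrium everyone contributes 44. Group total payoff = 9 × (44 × 0.84 + 4.1 × 44) = 1956.24.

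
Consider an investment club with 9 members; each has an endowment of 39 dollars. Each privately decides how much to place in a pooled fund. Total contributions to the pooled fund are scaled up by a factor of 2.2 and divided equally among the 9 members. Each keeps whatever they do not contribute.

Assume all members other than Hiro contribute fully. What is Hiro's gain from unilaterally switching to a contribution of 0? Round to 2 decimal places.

Switching from a contribution of 39 to 0 lets Hiro keep an extra 39 dollars, but lowers the pooled fund by 39, which costs Hiro their own share of that drop: 2.2/9 × 39 = 9.53.
Net gain = 39 − 9.53 = 29.47. The private return per contributed unit (0.2444) is below 1, so free-riding is indeed the best response regardless of what the others do.

29.47 dollars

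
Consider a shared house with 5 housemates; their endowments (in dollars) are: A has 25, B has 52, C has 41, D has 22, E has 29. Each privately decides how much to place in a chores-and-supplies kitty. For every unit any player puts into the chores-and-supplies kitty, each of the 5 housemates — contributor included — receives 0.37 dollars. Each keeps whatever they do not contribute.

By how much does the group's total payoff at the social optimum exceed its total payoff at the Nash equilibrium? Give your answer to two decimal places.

143.65 dollars

The private return per contributed unit is 0.37 < 1 for everyone, so the Nash equilibrium is zero contribution and the group total is Σ E_j = 25 + 52 + 41 + 22 + 29 = 169.
Each contributed unit returns 1.850 to the group, so the social optimum is full contribution by everyone: group total = 1.850 × 169 = 312.65.
Efficiency loss = (1.850 − 1) × 169 = 143.65.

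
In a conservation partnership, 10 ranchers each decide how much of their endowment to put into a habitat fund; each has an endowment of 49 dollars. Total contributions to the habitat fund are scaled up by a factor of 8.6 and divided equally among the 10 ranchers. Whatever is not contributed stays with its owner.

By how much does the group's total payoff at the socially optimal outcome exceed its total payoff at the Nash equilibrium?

Each contributed unit returns 8.6/10 = 0.8600 to its contributor — below 1 — so contributing 0 is dominant for every player. At the Nash equilibrium everyone keeps their 49, and the group total is 10 × 49 = 490.
Each contributed unit returns 8.600 to the group as a whole (0.8600 to each of 10 players), which exceeds 1, so the social optimum is full contribution: group total = 8.600 × 490 = 4214.00.
Efficiency loss = 4214.00 − 490 = 3724.00.

3724.00 dollars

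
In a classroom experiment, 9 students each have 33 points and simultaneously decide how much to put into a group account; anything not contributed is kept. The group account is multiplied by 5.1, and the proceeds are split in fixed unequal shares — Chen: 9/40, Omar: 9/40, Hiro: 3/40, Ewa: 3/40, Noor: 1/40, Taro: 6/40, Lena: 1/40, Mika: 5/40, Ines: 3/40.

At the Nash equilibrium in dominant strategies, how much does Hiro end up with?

For player j, contributing a unit is worthwhile iff 5.1 × (j's share) ≥ 1, i.e. iff j's share is at least 0.1961.
Chen and Omar clear that bar, contributing 33 each; the remaining 7 contribute 0. Total contributed: 66.
Hiro keeps 33 and receives 5.1 × 66 × 3/40 = 25.25 from the group account, for a payoff of 58.25.

58.25 points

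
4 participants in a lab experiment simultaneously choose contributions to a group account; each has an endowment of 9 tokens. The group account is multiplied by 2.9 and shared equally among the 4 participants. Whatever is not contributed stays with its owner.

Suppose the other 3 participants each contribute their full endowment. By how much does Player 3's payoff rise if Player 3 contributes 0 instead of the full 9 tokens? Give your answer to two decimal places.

Switching from a contribution of 9 to 0 lets Player 3 keep an extra 9 tokens, but lowers the group account by 9, which costs Player 3 their own share of that drop: 2.9/4 × 9 = 6.52.
Net gain = 9 − 6.52 = 2.48. The private return per contributed unit (0.7250) is below 1, so free-riding is indeed the best response regardless of what the others do.

2.48 tokens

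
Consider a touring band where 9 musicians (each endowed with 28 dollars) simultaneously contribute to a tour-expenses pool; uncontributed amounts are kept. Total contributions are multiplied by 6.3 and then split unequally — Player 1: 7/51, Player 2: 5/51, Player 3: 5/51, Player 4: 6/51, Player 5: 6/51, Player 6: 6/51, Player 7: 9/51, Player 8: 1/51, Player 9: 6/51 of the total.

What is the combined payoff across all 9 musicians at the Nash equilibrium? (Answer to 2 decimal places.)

A player with share s gets back 6.3·s per unit contributed, so full contribution is dominant for anyone with s > 1/6.3 = 0.1587 and zero contribution is dominant for anyone below.
Player 7 alone (share 9/51) is above the threshold, contributing 28; the remaining 8 contribute 0. Total contributed: 28.
The tour-expenses pool pays out 6.3 × 28 = 176.40 in total (split across the unequal shares, but the aggregate is all that matters for the group sum).
The 8 free-riders keep 28 each, adding 224. Group total = 224 + 176.40 = 400.40.

400.40 dollars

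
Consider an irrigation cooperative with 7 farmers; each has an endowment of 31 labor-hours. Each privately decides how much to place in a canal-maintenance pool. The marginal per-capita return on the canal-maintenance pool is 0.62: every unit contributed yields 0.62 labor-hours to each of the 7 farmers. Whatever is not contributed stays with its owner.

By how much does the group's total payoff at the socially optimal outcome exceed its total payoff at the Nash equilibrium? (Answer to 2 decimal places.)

The private return per contributed unit is 0.62 < 1, so contributing 0 is dominant for every player. At the Nash equilibrium everyone keeps their 31, and the group total is 7 × 31 = 217.
Each contributed unit returns 4.340 to the group as a whole (0.62 to each of 7 players), which exceeds 1, so the social optimum is full contribution: group total = 4.340 × 217 = 941.78.
Efficiency loss = 941.78 − 217 = 724.78.

724.78 labor-hours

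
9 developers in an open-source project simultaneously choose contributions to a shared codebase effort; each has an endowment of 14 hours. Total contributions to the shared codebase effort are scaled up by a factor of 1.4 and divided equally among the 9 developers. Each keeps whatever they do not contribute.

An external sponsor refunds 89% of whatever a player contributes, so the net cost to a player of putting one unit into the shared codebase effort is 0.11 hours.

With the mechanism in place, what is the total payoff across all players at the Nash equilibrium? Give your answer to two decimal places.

288.54 hours

With the mechanism, a contributed unit returns (1.4/9) / 0.11 = 1.4141 per unit of net cost to the contributor — now above 1 — so contributing fully is weakly dominant for every player.
So the Nash equilibrium is full contribution by all 9; the group earns 9 × (14 × 0.89 + 1.4 × 14) = 288.54.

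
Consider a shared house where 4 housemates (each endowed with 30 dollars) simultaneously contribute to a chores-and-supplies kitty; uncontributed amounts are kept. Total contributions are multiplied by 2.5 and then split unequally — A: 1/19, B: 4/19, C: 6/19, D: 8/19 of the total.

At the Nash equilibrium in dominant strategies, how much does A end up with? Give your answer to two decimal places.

33.95 dollars

For player j, contributing a unit is worthwhile iff 2.5 × (j's share) ≥ 1, i.e. iff j's share is at least 0.4000.
Only D (8/19) clears that bar, contributing 30; the remaining 3 contribute 0. Total contributed: 30.
A keeps 30 and receives 2.5 × 30 × 1/19 = 3.95 from the chores-and-supplies kitty, for a payoff of 33.95.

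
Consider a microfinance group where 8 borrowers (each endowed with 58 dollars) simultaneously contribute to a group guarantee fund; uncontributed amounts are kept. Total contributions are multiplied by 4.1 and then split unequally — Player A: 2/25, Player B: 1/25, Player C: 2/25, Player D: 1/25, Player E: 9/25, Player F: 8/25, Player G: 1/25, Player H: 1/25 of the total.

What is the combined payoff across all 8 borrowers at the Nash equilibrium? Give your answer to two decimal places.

823.60 dollars

Player j's private return per contributed unit is 4.1 × (j's share). Contributing is weakly dominant for j when that share is at least 1/4.1 = 0.2439, and contributing 0 is dominant otherwise.
Player E and Player F clear that bar, contributing 58 each; the remaining 6 contribute 0. Total contributed: 116.
The group guarantee fund pays out 4.1 × 116 = 475.60 in total (split across the unequal shares, but the aggregate is all that matters for the group sum).
The 6 free-riders keep 58 each, adding 348. Group total = 348 + 475.60 = 823.60.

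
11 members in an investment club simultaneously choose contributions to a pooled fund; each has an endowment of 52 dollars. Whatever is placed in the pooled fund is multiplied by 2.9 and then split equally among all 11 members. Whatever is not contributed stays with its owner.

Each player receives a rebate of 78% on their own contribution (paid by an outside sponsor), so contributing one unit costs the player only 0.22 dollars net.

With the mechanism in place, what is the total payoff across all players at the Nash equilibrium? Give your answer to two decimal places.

2104.96 dollars

The effective private return per unit is now (2.9/11) / 0.22 = 1.1983 > 1, so every player's dominant strategy flips to full contribution.
So the Nash equilibrium is full contribution by all 11; the group earns 11 × (52 × 0.78 + 2.9 × 52) = 2104.96.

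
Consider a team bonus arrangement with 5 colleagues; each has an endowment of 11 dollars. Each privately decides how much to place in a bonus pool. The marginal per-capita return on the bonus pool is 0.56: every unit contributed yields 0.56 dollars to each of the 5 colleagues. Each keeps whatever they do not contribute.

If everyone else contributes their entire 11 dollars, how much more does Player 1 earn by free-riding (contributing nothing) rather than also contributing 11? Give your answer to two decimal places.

Switching from a contribution of 11 to 0 lets Player 1 keep an extra 11 dollars, but lowers the bonus pool by 11, which costs Player 1 their own share of that drop: 0.56 × 11 = 6.16.
Net gain = 11 − 6.16 = 4.84. The private return per contributed unit (0.56) is below 1, so free-riding is indeed the best response regardless of what the others do.

4.84 dollars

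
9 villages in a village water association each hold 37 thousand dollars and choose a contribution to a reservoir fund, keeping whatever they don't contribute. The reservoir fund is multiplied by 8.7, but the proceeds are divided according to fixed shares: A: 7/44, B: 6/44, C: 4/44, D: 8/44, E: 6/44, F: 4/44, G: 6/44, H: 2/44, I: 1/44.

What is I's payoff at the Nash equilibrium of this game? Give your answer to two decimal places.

73.58 thousand dollars

Player j's private return per contributed unit is 8.7 × (j's share). Contributing is weakly dominant for j when that share is at least 1/8.7 = 0.1149, and contributing 0 is dominant otherwise.
A, B, D, E and G clear that bar, contributing 37 each; the remaining 4 contribute 0. Total contributed: 185.
I keeps 37 and receives 8.7 × 185 × 1/44 = 36.58 from the reservoir fund, for a payoff of 73.58.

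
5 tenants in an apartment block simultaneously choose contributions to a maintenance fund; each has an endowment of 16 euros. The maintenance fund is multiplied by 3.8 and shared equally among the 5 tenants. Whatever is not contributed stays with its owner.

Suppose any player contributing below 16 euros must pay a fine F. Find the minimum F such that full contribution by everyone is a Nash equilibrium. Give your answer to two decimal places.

Given the others contribute fully, the best deviation is to contribute 0 (any partial contribution still incurs the fine and gives up units whose private return 0.7600 is below 1).
Deviating from 16 to 0 saves 16 euros but forfeits the deviator's share of the drop in the maintenance fund: 3.8/5 × 16 = 12.16.
So the deviation gain is 16 − 12.16 = 3.84, and the fine must be at least 3.84 euros to wipe it out.

3.84 euros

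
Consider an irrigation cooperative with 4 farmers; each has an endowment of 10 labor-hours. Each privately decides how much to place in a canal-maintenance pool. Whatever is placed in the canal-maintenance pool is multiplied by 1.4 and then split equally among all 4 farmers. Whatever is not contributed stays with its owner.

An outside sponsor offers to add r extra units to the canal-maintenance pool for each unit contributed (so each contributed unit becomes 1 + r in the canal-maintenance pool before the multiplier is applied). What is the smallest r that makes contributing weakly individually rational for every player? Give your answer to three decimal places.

With matching at rate r, one contributed unit becomes (1 + r) in the canal-maintenance pool and returns 1.4 × (1 + r) / 4 to the contributor.
Setting this equal to 1: 1 + r = 4/1.4 = 2.8571.
So the minimum matching rate is r = 2.8571 − 1 = 1.857.

1.857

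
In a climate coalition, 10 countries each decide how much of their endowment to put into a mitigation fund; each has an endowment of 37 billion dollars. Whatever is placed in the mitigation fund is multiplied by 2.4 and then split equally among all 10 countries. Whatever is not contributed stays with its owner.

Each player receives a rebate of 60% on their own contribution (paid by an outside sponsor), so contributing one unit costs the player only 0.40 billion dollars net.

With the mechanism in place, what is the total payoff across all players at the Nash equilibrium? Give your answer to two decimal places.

Even with the mechanism, each unit contributed returns only (2.4/10) / 0.40 = 0.6000 per unit of net cost, so contributing nothing is still dominant.
Everyone keeps their endowment and the group total is 10 × 37 = 370.

370.00 billion dollars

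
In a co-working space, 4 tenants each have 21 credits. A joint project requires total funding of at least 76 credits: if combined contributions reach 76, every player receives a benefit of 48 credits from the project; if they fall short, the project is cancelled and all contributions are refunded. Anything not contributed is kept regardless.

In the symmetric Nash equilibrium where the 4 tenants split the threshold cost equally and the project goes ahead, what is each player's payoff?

50 credits

Equal share of the threshold: 76/4 = 19.
At this profile no one gains by cutting their contribution: any cut drops the total below 76, the project is cancelled, contributions are refunded, and the deviator ends with 21, which is less than 21 − 19 + 48 = 50. Contributing more than 19 just wastes the excess. So contributing exactly 19 is a best response.
Each player's payoff: 21 − 19 + 48 = 50.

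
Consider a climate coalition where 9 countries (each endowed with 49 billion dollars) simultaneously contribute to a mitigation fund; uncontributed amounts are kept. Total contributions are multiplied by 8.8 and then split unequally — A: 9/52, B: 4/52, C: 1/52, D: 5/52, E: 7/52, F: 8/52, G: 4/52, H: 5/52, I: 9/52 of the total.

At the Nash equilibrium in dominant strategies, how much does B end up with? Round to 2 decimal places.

181.68 billion dollars

Player j's private return per contributed unit is 8.8 × (j's share). Contributing is weakly dominant for j when that share is at least 1/8.8 = 0.1136, and contributing 0 is dominant otherwise.
A, E, F and I clear that bar, contributing 49 each; the remaining 5 contribute 0. Total contributed: 196.
B keeps 49 and receives 8.8 × 196 × 4/52 = 132.68 from the mitigation fund, for a payoff of 181.68.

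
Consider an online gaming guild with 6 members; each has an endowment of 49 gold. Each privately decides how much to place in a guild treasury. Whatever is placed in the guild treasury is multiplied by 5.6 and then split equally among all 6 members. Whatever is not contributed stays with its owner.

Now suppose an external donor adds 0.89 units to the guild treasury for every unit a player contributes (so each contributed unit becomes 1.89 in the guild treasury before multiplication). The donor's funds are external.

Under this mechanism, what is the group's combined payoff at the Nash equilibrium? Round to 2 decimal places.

3111.70 gold

The effective private return per unit is now 5.6 × 1.89 / 6 = 1.7640 > 1, so every player's dominant strategy flips to full contribution.
At the Nash equilibrium everyone contributes 49. Group total payoff = 5.6 × 1.89 × 294 = 3111.70.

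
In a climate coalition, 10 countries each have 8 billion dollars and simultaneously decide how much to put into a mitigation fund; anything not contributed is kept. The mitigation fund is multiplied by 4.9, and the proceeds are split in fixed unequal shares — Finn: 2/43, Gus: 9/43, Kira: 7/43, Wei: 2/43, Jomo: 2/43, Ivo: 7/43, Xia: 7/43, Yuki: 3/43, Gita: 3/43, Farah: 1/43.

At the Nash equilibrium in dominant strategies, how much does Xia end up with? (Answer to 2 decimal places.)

14.38 billion dollars

Player j's private return per contributed unit is 4.9 × (j's share). Contributing is weakly dominant for j when that share is at least 1/4.9 = 0.2041, and contributing 0 is dominant otherwise.
Gus alone (share 9/43) is above the threshold, contributing 8; the remaining 9 contribute 0. Total contributed: 8.
Xia keeps 8 and receives 4.9 × 8 × 7/43 = 6.38 from the mitigation fund, for a payoff of 14.38.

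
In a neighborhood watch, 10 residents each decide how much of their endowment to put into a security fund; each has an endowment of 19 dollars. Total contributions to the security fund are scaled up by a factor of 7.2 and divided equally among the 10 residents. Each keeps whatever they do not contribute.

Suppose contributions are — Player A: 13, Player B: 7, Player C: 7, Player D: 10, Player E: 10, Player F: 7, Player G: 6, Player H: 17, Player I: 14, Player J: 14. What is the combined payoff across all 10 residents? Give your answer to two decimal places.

Total contributed: 13 + 7 + 7 + 10 + 10 + 7 + 6 + 17 + 14 + 14 = 105; total kept: 10 × 19 − 105 = 85.
The security fund pays out 7.2 × 105 = 756.00 in aggregate.
Group total = 85 + 756.00 = 841.00.

841.00 dollars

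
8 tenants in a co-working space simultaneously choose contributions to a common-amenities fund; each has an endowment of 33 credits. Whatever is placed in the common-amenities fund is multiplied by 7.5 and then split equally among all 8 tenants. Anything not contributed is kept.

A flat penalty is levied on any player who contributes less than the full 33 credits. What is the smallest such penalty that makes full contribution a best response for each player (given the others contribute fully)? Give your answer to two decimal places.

2.06 credits

Given the others contribute fully, the best deviation is to contribute 0 (any partial contribution still incurs the fine and gives up units whose private return 0.9375 is below 1).
Deviating from 33 to 0 saves 33 credits but forfeits the deviator's share of the drop in the common-amenities fund: 7.5/8 × 33 = 30.94.
So the deviation gain is 33 − 30.94 = 2.06, and the fine must be at least 2.06 credits to wipe it out.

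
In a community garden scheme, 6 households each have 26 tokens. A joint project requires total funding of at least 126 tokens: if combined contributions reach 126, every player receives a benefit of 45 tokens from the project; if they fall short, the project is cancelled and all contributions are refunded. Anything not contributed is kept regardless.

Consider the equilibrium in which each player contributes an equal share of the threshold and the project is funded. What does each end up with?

Equal share of the threshold: 126/6 = 21.
At this profile no one gains by cutting their contribution: any cut drops the total below 126, the project is cancelled, contributions are refunded, and the deviator ends with 26, which is less than 26 − 21 + 45 = 50. Contributing more than 21 just wastes the excess. So contributing exactly 21 is a best response.
Each player's payoff: 26 − 21 + 45 = 50.

50 tokens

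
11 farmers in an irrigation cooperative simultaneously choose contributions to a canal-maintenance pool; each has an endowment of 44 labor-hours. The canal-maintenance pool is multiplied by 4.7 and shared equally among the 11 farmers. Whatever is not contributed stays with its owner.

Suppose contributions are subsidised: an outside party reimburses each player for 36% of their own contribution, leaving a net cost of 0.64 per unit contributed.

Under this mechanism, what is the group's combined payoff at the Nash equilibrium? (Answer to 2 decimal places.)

484.00 labor-hours

The effective private return is (4.7/11) / 0.64 = 0.6676, which is still under 1, so the mechanism doesn't change anyone's dominant strategy: zero contribution.
At the Nash equilibrium no one contributes; group total payoff = 11 × 44 = 484.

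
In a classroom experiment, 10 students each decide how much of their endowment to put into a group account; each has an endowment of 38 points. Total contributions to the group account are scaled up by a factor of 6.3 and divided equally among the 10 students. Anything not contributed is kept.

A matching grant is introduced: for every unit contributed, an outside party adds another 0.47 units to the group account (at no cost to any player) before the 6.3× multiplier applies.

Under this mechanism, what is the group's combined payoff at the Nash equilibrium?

The effective private return is 6.3 × 1.47 / 10 = 0.9261, which is still under 1, so the mechanism doesn't change anyone's dominant strategy: zero contribution.
At the Nash equilibrium no one contributes; group total payoff = 10 × 38 = 380.

380.00 points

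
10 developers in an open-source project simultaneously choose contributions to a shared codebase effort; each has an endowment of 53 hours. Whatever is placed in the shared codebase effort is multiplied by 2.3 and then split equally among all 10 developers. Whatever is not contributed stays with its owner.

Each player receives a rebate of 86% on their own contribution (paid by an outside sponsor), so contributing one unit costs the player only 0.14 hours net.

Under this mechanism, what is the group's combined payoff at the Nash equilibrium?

With the mechanism, a contributed unit returns (2.3/10) / 0.14 = 1.6429 per unit of net cost to the contributor — now above 1 — so contributing fully is weakly dominant for every player.
At the Nash equilibrium everyone contributes 53. Group total payoff = 10 × (53 × 0.86 + 2.3 × 53) = 1674.80.

1674.80 hours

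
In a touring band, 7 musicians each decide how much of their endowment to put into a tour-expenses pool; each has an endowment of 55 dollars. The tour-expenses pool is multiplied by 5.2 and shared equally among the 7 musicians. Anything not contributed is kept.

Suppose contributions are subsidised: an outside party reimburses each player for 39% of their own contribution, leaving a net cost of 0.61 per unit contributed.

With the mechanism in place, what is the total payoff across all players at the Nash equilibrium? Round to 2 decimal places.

The effective private return per unit is now (5.2/7) / 0.61 = 1.2178 > 1, so every player's dominant strategy flips to full contribution.
At the Nash equilibrium everyone contributes 55. Group total payoff = 7 × (55 × 0.39 + 5.2 × 55) = 2152.15.

2152.15 dollars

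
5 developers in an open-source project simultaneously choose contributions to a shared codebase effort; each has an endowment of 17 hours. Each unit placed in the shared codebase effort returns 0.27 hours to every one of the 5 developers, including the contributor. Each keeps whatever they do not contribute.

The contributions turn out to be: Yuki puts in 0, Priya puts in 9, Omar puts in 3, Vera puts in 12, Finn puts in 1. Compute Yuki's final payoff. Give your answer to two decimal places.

23.75 hours

Total contributed: 0 + 9 + 3 + 12 + 1 = 25.
Each receives 0.27 × 25 = 6.75 from the shared codebase effort.
Yuki keeps 17 − 0 = 17, so Yuki's payoff is 17 + 6.75 = 23.75.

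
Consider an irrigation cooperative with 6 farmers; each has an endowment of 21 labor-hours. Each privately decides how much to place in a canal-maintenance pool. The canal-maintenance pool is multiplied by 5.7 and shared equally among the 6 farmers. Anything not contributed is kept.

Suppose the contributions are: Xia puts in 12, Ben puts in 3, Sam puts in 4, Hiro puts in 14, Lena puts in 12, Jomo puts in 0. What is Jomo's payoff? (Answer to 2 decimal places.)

63.75 labor-hours

Total contributed: 12 + 3 + 4 + 14 + 12 + 0 = 45.
Each receives 5.7 × 45 / 6 = 42.75 from the canal-maintenance pool.
Jomo keeps 21 − 0 = 21, so Jomo's payoff is 21 + 42.75 = 63.75.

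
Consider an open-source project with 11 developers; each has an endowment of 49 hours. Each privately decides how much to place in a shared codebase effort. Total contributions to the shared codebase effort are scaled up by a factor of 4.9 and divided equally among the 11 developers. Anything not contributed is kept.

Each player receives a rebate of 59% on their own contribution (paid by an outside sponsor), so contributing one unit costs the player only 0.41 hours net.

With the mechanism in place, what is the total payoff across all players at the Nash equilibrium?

The effective private return per unit is now (4.9/11) / 0.41 = 1.0865 > 1, so every player's dominant strategy flips to full contribution.
At the Nash equilibrium everyone contributes 49. Group total payoff = 11 × (49 × 0.59 + 4.9 × 49) = 2959.11.

2959.11 hours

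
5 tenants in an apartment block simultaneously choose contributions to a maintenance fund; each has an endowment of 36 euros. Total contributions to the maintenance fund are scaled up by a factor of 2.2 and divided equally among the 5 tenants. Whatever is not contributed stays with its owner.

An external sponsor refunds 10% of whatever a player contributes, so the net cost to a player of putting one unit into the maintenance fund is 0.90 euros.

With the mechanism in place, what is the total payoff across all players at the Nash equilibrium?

180.00 euros

With the mechanism, a contributed unit returns (2.2/5) / 0.90 = 0.4889 per unit of net cost — still below 1 — so contributing 0 remains dominant for every player.
Everyone keeps their endowment and the group total is 5 × 36 = 180.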